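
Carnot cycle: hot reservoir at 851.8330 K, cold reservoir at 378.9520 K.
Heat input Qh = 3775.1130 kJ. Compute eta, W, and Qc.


eta = 1 - 378.9520/851.8330 = 0.5551
W = 0.5551 * 3775.1130 = 2095.6915 kJ
Qc = 3775.1130 - 2095.6915 = 1679.4215 kJ

eta = 55.5133%, W = 2095.6915 kJ, Qc = 1679.4215 kJ


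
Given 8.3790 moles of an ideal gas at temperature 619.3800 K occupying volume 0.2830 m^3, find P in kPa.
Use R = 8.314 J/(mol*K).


P = nRT/V = 8.3790 * 8.314 * 619.3800 / 0.2830
= 43147.8727 / 0.2830 = 152465.9811 Pa = 152.4660 kPa

152.4660 kPa


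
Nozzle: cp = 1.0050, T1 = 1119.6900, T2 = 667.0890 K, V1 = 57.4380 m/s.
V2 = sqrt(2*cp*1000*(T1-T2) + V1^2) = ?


dT = 452.6010 K
2*cp*1000*dT = 909728.0100
V1^2 = 3299.1238
V2 = sqrt(913027.1338) = 955.5245 m/s

955.5245 m/s


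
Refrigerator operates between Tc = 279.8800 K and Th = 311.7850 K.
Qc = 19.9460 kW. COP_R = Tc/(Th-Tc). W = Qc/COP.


COP = 279.8800 / 31.9050 = 8.7723
W = 19.9460 / 8.7723 = 2.2737 kW

COP = 8.7723, W = 2.2737 kW


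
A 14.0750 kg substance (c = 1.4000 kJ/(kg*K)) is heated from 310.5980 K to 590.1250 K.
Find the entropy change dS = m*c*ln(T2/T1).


T2/T1 = 1.9000
ln(T2/T1) = 0.6418
dS = 14.0750 * 1.4000 * 0.6418 = 12.6474 kJ/K

12.6474 kJ/K


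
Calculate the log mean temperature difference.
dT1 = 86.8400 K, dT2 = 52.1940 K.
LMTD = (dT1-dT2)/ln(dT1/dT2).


dT1/dT2 = 1.6638
ln(dT1/dT2) = 0.5091
LMTD = 34.6460 / 0.5091 = 68.0535 K

68.0535 K


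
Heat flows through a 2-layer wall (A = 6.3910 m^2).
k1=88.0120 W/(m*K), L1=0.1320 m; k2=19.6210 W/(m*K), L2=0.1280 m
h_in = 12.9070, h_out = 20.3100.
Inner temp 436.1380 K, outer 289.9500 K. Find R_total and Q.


R_conv_in = 1/(12.9070*6.3910) = 0.0121
R_1 = 0.1320/(88.0120*6.3910) = 0.0002
R_2 = 0.1280/(19.6210*6.3910) = 0.0010
R_conv_out = 1/(20.3100*6.3910) = 0.0077
R_total = 0.0211 K/W
Q = 146.1880 / 0.0211 = 6934.1269 W

R_total = 0.0211 K/W, Q = 6934.1269 W


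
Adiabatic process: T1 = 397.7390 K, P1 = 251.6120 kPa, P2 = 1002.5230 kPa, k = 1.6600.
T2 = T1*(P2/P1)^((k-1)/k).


(k-1)/k = 0.3976
(P2/P1)^exp = 1.7326
T2 = 397.7390 * 1.7326 = 689.1230 K

689.1230 K


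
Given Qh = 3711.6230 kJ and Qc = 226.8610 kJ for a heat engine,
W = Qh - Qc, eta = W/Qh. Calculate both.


W = 3711.6230 - 226.8610 = 3484.7620 kJ
eta = 3484.7620 / 3711.6230 = 0.9389 = 93.8878%

W = 3484.7620 kJ, eta = 93.8878%


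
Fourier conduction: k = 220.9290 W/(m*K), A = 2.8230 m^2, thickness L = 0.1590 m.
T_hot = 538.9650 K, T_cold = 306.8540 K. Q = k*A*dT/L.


dT = 232.1110 K
Q = 220.9290 * 2.8230 * 232.1110 / 0.1590 = 910462.7944 W

910462.7944 W


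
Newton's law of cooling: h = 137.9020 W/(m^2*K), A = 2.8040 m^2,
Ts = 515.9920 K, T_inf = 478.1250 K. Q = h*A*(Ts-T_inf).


dT = 37.8670 K
Q = 137.9020 * 2.8040 * 37.8670 = 14642.3058 W

14642.3058 W


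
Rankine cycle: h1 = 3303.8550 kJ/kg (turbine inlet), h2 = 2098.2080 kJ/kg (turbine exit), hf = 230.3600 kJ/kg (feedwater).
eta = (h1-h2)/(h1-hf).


W = 1205.6470 kJ/kg
Q_in = 3073.4950 kJ/kg
eta = 0.3923 = 39.2272%

eta = 39.2272%


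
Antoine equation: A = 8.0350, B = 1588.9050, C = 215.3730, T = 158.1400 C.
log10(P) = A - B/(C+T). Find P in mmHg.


C+T = 373.5130
B/(C+T) = 4.2539
log10(P) = 8.0350 - 4.2539 = 3.7811
P = 10^3.7811 = 6040.2050 mmHg

6040.2050 mmHg


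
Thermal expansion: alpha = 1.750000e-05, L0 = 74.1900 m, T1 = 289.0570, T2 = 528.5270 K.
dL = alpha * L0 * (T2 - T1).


dT = 239.4700 K
dL = 1.750000e-05 * 74.1900 * 239.4700 = 0.310910 m
L_final = 74.500910 m

dL = 0.310910 m


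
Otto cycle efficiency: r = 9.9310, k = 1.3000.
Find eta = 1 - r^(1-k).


r^(k-1) = 1.9911
eta = 1 - 1/1.9911 = 0.4978 = 49.7771%

49.7771%


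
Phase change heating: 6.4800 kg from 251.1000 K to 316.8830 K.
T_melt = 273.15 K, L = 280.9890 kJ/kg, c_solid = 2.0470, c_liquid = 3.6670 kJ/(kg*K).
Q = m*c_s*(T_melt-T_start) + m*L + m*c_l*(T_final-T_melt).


Q1 (sensible, solid) = 6.4800 * 2.0470 * 22.0500 = 292.4835 kJ
Q2 (latent) = 6.4800 * 280.9890 = 1820.8087 kJ
Q3 (sensible, liquid) = 6.4800 * 3.6670 * 43.7330 = 1039.1905 kJ
Q_total = 3152.4828 kJ

3152.4828 kJ


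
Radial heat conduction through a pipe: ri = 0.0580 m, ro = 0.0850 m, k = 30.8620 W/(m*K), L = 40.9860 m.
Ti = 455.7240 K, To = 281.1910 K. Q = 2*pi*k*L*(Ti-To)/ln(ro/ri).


dT = 174.5330 K
ln(ro/ri) = 0.3822
Q = 2*pi*30.8620*40.9860*174.5330 / 0.3822 = 3629250.7247 W

3629250.7247 W


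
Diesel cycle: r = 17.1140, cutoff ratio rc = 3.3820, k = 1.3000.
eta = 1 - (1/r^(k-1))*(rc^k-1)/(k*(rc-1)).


r^(k-1) = 2.3443
rc^k = 4.8745
eta = 0.4663 = 46.6273%

46.6273%


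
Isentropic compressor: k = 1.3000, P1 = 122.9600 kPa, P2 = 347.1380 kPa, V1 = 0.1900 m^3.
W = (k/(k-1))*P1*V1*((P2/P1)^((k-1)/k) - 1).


(k-1)/k = 0.2308
(P2/P1)^exp = 1.2706
W = 4.3333 * 122.9600 * 0.1900 * (1.2706 - 1) = 27.3970 kJ

27.3970 kJ


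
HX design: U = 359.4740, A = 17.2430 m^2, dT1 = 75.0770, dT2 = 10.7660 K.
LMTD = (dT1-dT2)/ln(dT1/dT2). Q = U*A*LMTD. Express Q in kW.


LMTD = 33.1138 K
Q = 359.4740 * 17.2430 * 33.1138 = 205252.8701 W = 205.2529 kW

205.2529 kW


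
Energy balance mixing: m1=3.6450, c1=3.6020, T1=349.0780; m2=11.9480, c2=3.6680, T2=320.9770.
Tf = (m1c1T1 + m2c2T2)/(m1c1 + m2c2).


num = 18650.0481
den = 56.9546
Tf = 327.4549 K

327.4549 K


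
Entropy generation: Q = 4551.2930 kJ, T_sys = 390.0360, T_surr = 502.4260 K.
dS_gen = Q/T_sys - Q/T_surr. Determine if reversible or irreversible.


dS_sys = 4551.2930/390.0360 = 11.6689 kJ/K
dS_surr = -4551.2930/502.4260 = -9.0586 kJ/K
dS_gen = 11.6689 - 9.0586 = 2.6103 kJ/K (irreversible)

dS_gen = 2.6103 kJ/K, irreversible


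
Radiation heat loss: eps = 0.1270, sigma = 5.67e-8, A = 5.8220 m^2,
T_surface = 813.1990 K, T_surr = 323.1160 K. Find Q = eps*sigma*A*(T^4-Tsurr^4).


T^4 = 4.3731e+11
Tsurr^4 = 1.0900e+10
Q = 0.1270 * 5.67e-8 * 5.8220 * 4.2641e+11 = 17876.5643 W

17876.5643 W


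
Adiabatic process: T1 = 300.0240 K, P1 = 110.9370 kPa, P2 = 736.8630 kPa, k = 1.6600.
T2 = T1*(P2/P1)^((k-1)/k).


(k-1)/k = 0.3976
(P2/P1)^exp = 2.1230
T2 = 300.0240 * 2.1230 = 636.9402 K

636.9402 K


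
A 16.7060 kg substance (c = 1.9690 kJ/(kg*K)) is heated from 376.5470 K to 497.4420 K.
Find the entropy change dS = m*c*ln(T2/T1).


T2/T1 = 1.3211
ln(T2/T1) = 0.2784
dS = 16.7060 * 1.9690 * 0.2784 = 9.1589 kJ/K

9.1589 kJ/K


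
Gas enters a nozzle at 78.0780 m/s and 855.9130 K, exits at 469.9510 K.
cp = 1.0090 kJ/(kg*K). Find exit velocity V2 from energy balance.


dT = 385.9620 K
2*cp*1000*dT = 778871.3160
V1^2 = 6096.1741
V2 = sqrt(784967.4901) = 885.9839 m/s

885.9839 m/s


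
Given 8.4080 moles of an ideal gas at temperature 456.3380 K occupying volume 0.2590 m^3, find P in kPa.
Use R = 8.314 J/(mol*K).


P = nRT/V = 8.4080 * 8.314 * 456.3380 / 0.2590
= 31899.9027 / 0.2590 = 123165.6473 Pa = 123.1656 kPa

123.1656 kPa


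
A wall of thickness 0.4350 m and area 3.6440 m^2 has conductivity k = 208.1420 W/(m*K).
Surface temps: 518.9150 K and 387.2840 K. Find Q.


dT = 131.6310 K
Q = 208.1420 * 3.6440 * 131.6310 / 0.4350 = 229512.8550 W

229512.8550 W


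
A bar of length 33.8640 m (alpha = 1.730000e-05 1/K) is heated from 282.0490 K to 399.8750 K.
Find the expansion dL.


dT = 117.8260 K
dL = 1.730000e-05 * 33.8640 * 117.8260 = 0.069028 m
L_final = 33.933028 m

dL = 0.069028 m


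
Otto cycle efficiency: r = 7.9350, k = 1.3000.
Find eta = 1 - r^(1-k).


r^(k-1) = 1.8615
eta = 1 - 1/1.8615 = 0.4628 = 46.2800%

46.2800%


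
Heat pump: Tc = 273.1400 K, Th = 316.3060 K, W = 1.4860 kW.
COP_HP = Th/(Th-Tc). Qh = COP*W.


COP = 316.3060 / 43.1660 = 7.3277
Qh = 7.3277 * 1.4860 = 10.8889 kW

COP = 7.3277, Qh = 10.8889 kW


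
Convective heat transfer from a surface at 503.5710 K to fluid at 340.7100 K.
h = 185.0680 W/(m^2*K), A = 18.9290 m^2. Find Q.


dT = 162.8610 K
Q = 185.0680 * 18.9290 * 162.8610 = 570526.8659 W

570526.8659 W


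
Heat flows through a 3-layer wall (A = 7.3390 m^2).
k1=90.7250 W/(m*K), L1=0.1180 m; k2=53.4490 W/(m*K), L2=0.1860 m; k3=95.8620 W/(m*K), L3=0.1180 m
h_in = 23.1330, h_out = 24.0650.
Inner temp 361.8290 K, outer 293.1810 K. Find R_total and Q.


R_conv_in = 1/(23.1330*7.3390) = 0.0059
R_1 = 0.1180/(90.7250*7.3390) = 0.0002
R_2 = 0.1860/(53.4490*7.3390) = 0.0005
R_3 = 0.1180/(95.8620*7.3390) = 0.0002
R_conv_out = 1/(24.0650*7.3390) = 0.0057
R_total = 0.0124 K/W
Q = 68.6480 / 0.0124 = 5548.9132 W

R_total = 0.0124 K/W, Q = 5548.9132 W


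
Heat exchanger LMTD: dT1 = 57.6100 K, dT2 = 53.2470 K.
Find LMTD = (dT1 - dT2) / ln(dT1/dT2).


dT1/dT2 = 1.0819
ln(dT1/dT2) = 0.0788
LMTD = 4.3630 / 0.0788 = 55.3999 K

55.3999 K


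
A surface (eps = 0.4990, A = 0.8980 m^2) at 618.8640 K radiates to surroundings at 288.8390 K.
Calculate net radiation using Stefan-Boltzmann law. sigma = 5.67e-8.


T^4 = 1.4668e+11
Tsurr^4 = 6.9602e+09
Q = 0.4990 * 5.67e-8 * 0.8980 * 1.3972e+11 = 3549.9995 W

3549.9995 W


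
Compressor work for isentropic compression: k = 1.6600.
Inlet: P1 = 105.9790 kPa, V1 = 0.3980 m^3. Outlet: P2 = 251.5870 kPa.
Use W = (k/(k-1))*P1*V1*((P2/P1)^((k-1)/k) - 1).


(k-1)/k = 0.3976
(P2/P1)^exp = 1.4102
W = 2.5152 * 105.9790 * 0.3980 * (1.4102 - 1) = 43.5180 kJ

43.5180 kJ


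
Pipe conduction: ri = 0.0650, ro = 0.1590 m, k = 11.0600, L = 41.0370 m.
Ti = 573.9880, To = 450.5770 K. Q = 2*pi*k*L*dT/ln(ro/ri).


dT = 123.4110 K
ln(ro/ri) = 0.8945
Q = 2*pi*11.0600*41.0370*123.4110 / 0.8945 = 393437.6390 W

393437.6390 W


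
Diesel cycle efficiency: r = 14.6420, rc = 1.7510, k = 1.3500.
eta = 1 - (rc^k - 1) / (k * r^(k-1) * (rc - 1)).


r^(k-1) = 2.5584
rc^k = 2.1303
eta = 0.5642 = 56.4236%

56.4236%


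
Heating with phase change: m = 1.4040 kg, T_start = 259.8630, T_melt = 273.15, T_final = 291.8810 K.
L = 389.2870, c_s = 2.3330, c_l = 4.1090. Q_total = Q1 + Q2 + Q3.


Q1 (sensible, solid) = 1.4040 * 2.3330 * 13.2870 = 43.5220 kJ
Q2 (latent) = 1.4040 * 389.2870 = 546.5589 kJ
Q3 (sensible, liquid) = 1.4040 * 4.1090 * 18.7310 = 108.0598 kJ
Q_total = 698.1408 kJ

698.1408 kJ


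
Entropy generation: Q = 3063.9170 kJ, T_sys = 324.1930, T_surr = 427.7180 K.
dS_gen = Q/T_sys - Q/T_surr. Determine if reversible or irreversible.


dS_sys = 3063.9170/324.1930 = 9.4509 kJ/K
dS_surr = -3063.9170/427.7180 = -7.1634 kJ/K
dS_gen = 9.4509 - 7.1634 = 2.2875 kJ/K (irreversible)

dS_gen = 2.2875 kJ/K, irreversible


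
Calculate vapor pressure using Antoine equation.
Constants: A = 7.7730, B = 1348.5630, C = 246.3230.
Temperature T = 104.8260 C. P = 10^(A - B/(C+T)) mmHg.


C+T = 351.1490
B/(C+T) = 3.8404
log10(P) = 7.7730 - 3.8404 = 3.9326
P = 10^3.9326 = 8561.9057 mmHg

8561.9057 mmHg


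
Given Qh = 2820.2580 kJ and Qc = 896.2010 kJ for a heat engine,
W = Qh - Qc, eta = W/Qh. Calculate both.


W = 2820.2580 - 896.2010 = 1924.0570 kJ
eta = 1924.0570 / 2820.2580 = 0.6822 = 68.2227%

W = 1924.0570 kJ, eta = 68.2227%


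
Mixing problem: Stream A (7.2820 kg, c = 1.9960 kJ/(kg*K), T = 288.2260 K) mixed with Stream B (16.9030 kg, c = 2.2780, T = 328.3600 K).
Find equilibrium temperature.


num = 16832.8410
den = 53.0399
Tf = 317.3618 K

317.3618 K


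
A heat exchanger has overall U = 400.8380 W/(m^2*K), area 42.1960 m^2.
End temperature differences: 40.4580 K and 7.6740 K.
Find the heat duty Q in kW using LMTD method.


LMTD = 19.7206 K
Q = 400.8380 * 42.1960 * 19.7206 = 333549.0303 W = 333.5490 kW

333.5490 kW


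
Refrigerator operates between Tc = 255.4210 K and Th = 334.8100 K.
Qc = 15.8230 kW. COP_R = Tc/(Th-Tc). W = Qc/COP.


COP = 255.4210 / 79.3890 = 3.2173
W = 15.8230 / 3.2173 = 4.9180 kW

COP = 3.2173, W = 4.9180 kW


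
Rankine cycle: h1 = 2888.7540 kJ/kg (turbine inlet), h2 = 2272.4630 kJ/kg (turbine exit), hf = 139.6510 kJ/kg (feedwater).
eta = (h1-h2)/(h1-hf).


W = 616.2910 kJ/kg
Q_in = 2749.1030 kJ/kg
eta = 0.2242 = 22.4179%

eta = 22.4179%


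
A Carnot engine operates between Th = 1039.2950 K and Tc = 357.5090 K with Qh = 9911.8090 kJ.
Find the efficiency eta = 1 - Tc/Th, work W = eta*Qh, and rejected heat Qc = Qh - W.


eta = 1 - 357.5090/1039.2950 = 0.6560
W = 0.6560 * 9911.8090 = 6502.2276 kJ
Qc = 9911.8090 - 6502.2276 = 3409.5814 kJ

eta = 65.6008%, W = 6502.2276 kJ, Qc = 3409.5814 kJ


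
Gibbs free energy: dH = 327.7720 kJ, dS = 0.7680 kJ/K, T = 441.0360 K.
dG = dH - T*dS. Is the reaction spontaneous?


T*dS = 441.0360 * 0.7680 = 338.7156 kJ
dG = 327.7720 - 338.7156 = -10.9436 kJ (spontaneous)

dG = -10.9436 kJ, spontaneous


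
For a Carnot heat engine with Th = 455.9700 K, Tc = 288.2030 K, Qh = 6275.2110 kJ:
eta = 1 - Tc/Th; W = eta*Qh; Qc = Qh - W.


eta = 1 - 288.2030/455.9700 = 0.3679
W = 0.3679 * 6275.2110 = 2308.8653 kJ
Qc = 6275.2110 - 2308.8653 = 3966.3457 kJ

eta = 36.7934%, W = 2308.8653 kJ, Qc = 3966.3457 kJ


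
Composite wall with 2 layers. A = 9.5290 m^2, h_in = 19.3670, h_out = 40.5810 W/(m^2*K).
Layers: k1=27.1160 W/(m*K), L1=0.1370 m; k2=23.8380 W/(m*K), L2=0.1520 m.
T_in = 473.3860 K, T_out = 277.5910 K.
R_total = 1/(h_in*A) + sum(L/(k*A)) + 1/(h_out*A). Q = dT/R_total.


R_conv_in = 1/(19.3670*9.5290) = 0.0054
R_1 = 0.1370/(27.1160*9.5290) = 0.0005
R_2 = 0.1520/(23.8380*9.5290) = 0.0007
R_conv_out = 1/(40.5810*9.5290) = 0.0026
R_total = 0.0092 K/W
Q = 195.7950 / 0.0092 = 21272.7865 W

R_total = 0.0092 K/W, Q = 21272.7865 W


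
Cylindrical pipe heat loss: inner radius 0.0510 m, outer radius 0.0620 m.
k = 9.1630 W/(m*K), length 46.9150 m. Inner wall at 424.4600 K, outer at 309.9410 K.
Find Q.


dT = 114.5190 K
ln(ro/ri) = 0.1953
Q = 2*pi*9.1630*46.9150*114.5190 / 0.1953 = 1583744.4901 W

1583744.4901 W


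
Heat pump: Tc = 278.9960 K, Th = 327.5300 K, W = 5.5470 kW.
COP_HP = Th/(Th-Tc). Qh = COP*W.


COP = 327.5300 / 48.5340 = 6.7485
Qh = 6.7485 * 5.5470 = 37.4337 kW

COP = 6.7485, Qh = 37.4337 kW


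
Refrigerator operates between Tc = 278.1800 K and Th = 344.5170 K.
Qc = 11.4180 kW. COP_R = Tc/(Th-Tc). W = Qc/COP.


COP = 278.1800 / 66.3370 = 4.1934
W = 11.4180 / 4.1934 = 2.7228 kW

COP = 4.1934, W = 2.7228 kW


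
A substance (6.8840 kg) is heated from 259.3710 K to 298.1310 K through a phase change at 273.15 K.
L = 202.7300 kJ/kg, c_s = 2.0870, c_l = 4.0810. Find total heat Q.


Q1 (sensible, solid) = 6.8840 * 2.0870 * 13.7790 = 197.9616 kJ
Q2 (latent) = 6.8840 * 202.7300 = 1395.5933 kJ
Q3 (sensible, liquid) = 6.8840 * 4.0810 * 24.9810 = 701.8063 kJ
Q_total = 2295.3613 kJ

2295.3613 kJ


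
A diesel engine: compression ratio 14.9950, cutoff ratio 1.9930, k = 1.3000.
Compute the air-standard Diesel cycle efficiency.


r^(k-1) = 2.2531
rc^k = 2.4511
eta = 0.5011 = 50.1095%

50.1095%


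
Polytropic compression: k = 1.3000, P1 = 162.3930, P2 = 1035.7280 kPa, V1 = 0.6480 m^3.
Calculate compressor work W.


(k-1)/k = 0.2308
(P2/P1)^exp = 1.5335
W = 4.3333 * 162.3930 * 0.6480 * (1.5335 - 1) = 243.2939 kJ

243.2939 kJ


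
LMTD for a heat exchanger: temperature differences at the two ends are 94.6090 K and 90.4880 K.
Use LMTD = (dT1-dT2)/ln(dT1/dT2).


dT1/dT2 = 1.0455
ln(dT1/dT2) = 0.0445
LMTD = 4.1210 / 0.0445 = 92.5332 K

92.5332 K


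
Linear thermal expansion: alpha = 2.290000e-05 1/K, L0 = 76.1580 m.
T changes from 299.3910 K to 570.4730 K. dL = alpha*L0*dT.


dT = 271.0820 K
dL = 2.290000e-05 * 76.1580 * 271.0820 = 0.472772 m
L_final = 76.630772 m

dL = 0.472772 m


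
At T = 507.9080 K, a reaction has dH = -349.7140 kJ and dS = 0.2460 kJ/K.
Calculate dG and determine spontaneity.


T*dS = 507.9080 * 0.2460 = 124.9454 kJ
dG = -349.7140 - 124.9454 = -474.6594 kJ (spontaneous)

dG = -474.6594 kJ, spontaneous


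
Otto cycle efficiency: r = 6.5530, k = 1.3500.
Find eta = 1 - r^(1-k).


r^(k-1) = 1.9309
eta = 1 - 1/1.9309 = 0.4821 = 48.2100%

48.2100%


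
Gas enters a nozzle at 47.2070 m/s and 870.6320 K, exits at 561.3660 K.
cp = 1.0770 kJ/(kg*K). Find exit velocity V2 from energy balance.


dT = 309.2660 K
2*cp*1000*dT = 666158.9640
V1^2 = 2228.5008
V2 = sqrt(668387.4648) = 817.5497 m/s

817.5497 m/s


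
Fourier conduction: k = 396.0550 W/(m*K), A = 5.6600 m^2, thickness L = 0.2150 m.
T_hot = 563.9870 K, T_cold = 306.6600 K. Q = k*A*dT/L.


dT = 257.3270 K
Q = 396.0550 * 5.6600 * 257.3270 / 0.2150 = 2682988.6075 W

2682988.6075 W


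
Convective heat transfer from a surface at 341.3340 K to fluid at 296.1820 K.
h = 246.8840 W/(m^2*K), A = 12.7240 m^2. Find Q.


dT = 45.1520 K
Q = 246.8840 * 12.7240 * 45.1520 = 141838.3262 W

141838.3262 W


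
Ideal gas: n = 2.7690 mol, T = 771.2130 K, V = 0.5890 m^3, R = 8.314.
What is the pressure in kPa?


P = nRT/V = 2.7690 * 8.314 * 771.2130 / 0.5890
= 17754.4539 / 0.5890 = 30143.3852 Pa = 30.1434 kPa

30.1434 kPa


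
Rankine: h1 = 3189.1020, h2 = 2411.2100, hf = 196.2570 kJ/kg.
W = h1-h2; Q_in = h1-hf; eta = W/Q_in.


W = 777.8920 kJ/kg
Q_in = 2992.8450 kJ/kg
eta = 0.2599 = 25.9917%

eta = 25.9917%


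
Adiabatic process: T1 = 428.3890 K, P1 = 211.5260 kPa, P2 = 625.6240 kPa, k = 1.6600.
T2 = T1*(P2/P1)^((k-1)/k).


(k-1)/k = 0.3976
(P2/P1)^exp = 1.5390
T2 = 428.3890 * 1.5390 = 659.3004 K

659.3004 K


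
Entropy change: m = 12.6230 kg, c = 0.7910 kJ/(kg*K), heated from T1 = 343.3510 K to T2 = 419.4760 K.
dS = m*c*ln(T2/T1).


T2/T1 = 1.2217
ln(T2/T1) = 0.2003
dS = 12.6230 * 0.7910 * 0.2003 = 1.9995 kJ/K

1.9995 kJ/K


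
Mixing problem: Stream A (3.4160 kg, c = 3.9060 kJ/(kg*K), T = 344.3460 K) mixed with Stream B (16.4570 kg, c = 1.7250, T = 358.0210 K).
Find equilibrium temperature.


num = 14758.1894
den = 41.7312
Tf = 353.6486 K

353.6486 K


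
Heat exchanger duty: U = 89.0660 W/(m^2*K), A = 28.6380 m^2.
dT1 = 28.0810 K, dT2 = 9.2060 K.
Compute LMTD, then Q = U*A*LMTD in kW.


LMTD = 16.9246 K
Q = 89.0660 * 28.6380 * 16.9246 = 43169.2132 W = 43.1692 kW

43.1692 kW


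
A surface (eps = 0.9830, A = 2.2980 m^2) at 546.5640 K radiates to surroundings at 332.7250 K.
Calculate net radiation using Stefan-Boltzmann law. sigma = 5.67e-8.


T^4 = 8.9241e+10
Tsurr^4 = 1.2256e+10
Q = 0.9830 * 5.67e-8 * 2.2980 * 7.6985e+10 = 9860.3752 W

9860.3752 W


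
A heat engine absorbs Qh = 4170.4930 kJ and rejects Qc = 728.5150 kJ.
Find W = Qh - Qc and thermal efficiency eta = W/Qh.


W = 4170.4930 - 728.5150 = 3441.9780 kJ
eta = 3441.9780 / 4170.4930 = 0.8253 = 82.5317%

W = 3441.9780 kJ, eta = 82.5317%


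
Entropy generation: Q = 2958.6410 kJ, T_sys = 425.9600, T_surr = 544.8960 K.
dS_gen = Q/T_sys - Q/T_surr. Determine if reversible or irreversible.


dS_sys = 2958.6410/425.9600 = 6.9458 kJ/K
dS_surr = -2958.6410/544.8960 = -5.4297 kJ/K
dS_gen = 6.9458 - 5.4297 = 1.5161 kJ/K (irreversible)

dS_gen = 1.5161 kJ/K, irreversible


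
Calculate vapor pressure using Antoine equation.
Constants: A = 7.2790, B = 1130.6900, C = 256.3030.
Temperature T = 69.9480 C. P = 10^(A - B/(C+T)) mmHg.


C+T = 326.2510
B/(C+T) = 3.4657
log10(P) = 7.2790 - 3.4657 = 3.8133
P = 10^3.8133 = 6505.7017 mmHg

6505.7017 mmHg


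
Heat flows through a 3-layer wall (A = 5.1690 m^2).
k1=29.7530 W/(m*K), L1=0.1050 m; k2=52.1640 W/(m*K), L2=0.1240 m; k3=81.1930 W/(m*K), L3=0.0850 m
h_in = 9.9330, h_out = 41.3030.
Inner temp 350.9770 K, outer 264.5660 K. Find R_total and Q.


R_conv_in = 1/(9.9330*5.1690) = 0.0195
R_1 = 0.1050/(29.7530*5.1690) = 0.0007
R_2 = 0.1240/(52.1640*5.1690) = 0.0005
R_3 = 0.0850/(81.1930*5.1690) = 0.0002
R_conv_out = 1/(41.3030*5.1690) = 0.0047
R_total = 0.0255 K/W
Q = 86.4110 / 0.0255 = 3387.9110 W

R_total = 0.0255 K/W, Q = 3387.9110 W


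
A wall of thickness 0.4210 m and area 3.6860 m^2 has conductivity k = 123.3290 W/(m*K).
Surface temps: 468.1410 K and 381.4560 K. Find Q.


dT = 86.6850 K
Q = 123.3290 * 3.6860 * 86.6850 / 0.4210 = 93601.4117 W

93601.4117 W


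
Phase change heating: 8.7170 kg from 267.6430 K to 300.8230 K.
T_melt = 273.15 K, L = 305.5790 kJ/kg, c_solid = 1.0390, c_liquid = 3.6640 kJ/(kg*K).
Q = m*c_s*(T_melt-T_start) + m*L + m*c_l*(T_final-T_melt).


Q1 (sensible, solid) = 8.7170 * 1.0390 * 5.5070 = 49.8767 kJ
Q2 (latent) = 8.7170 * 305.5790 = 2663.7321 kJ
Q3 (sensible, liquid) = 8.7170 * 3.6640 * 27.6730 = 883.8504 kJ
Q_total = 3597.4592 kJ

3597.4592 kJ


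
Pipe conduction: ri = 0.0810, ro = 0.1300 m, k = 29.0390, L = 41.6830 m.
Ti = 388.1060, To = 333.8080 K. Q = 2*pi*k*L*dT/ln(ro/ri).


dT = 54.2980 K
ln(ro/ri) = 0.4731
Q = 2*pi*29.0390*41.6830*54.2980 / 0.4731 = 872900.7706 W

872900.7706 W


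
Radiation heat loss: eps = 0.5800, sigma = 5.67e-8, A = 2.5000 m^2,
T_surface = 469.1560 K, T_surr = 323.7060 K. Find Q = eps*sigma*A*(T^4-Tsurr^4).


T^4 = 4.8447e+10
Tsurr^4 = 1.0980e+10
Q = 0.5800 * 5.67e-8 * 2.5000 * 3.7467e+10 = 3080.3683 W

3080.3683 W


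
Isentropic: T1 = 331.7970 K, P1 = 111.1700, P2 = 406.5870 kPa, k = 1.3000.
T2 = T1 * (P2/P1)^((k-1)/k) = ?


(k-1)/k = 0.2308
(P2/P1)^exp = 1.3488
T2 = 331.7970 * 1.3488 = 447.5420 K

447.5420 K


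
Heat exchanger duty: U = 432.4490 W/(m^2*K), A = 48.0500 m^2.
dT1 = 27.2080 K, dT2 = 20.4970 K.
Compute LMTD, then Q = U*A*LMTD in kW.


LMTD = 23.6943 K
Q = 432.4490 * 48.0500 * 23.6943 = 492348.2756 W = 492.3483 kW

492.3483 kW


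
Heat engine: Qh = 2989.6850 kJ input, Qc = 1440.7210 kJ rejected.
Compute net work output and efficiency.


W = 2989.6850 - 1440.7210 = 1548.9640 kJ
eta = 1548.9640 / 2989.6850 = 0.5181 = 51.8103%

W = 1548.9640 kJ, eta = 51.8103%


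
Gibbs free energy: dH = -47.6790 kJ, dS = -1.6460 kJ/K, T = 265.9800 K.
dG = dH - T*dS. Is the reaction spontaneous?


T*dS = 265.9800 * -1.6460 = -437.8031 kJ
dG = -47.6790 + 437.8031 = 390.1241 kJ (non-spontaneous)

dG = 390.1241 kJ, non-spontaneous


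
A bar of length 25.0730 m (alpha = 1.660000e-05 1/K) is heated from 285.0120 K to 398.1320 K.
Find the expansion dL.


dT = 113.1200 K
dL = 1.660000e-05 * 25.0730 * 113.1200 = 0.047082 m
L_final = 25.120082 m

dL = 0.047082 m


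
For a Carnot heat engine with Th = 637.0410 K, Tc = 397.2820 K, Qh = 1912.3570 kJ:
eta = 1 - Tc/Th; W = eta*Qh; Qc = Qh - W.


eta = 1 - 397.2820/637.0410 = 0.3764
W = 0.3764 * 1912.3570 = 719.7414 kJ
Qc = 1912.3570 - 719.7414 = 1192.6156 kJ

eta = 37.6364%, W = 719.7414 kJ, Qc = 1192.6156 kJ


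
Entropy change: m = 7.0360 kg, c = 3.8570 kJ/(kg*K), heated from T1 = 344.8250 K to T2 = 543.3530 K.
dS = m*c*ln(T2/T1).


T2/T1 = 1.5757
ln(T2/T1) = 0.4547
dS = 7.0360 * 3.8570 * 0.4547 = 12.3402 kJ/K

12.3402 kJ/K


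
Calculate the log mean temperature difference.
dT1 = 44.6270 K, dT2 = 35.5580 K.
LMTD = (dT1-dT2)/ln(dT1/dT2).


dT1/dT2 = 1.2550
ln(dT1/dT2) = 0.2272
LMTD = 9.0690 / 0.2272 = 39.9210 K

39.9210 K


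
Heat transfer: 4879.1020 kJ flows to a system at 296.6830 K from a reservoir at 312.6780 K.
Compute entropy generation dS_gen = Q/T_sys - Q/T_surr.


dS_sys = 4879.1020/296.6830 = 16.4455 kJ/K
dS_surr = -4879.1020/312.6780 = -15.6042 kJ/K
dS_gen = 16.4455 - 15.6042 = 0.8413 kJ/K (irreversible)

dS_gen = 0.8413 kJ/K, irreversible


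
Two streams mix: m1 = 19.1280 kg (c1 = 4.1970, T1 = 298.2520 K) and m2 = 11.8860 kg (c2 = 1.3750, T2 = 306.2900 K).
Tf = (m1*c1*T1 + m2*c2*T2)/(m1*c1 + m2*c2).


num = 28949.5090
den = 96.6235
Tf = 299.6116 K

299.6116 K


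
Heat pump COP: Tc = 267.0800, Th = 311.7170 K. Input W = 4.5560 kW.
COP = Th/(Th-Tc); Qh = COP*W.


COP = 311.7170 / 44.6370 = 6.9834
Qh = 6.9834 * 4.5560 = 31.8163 kW

COP = 6.9834, Qh = 31.8163 kW


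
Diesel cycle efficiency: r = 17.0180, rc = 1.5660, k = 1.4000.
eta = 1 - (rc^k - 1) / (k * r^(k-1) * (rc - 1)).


r^(k-1) = 3.1072
rc^k = 1.8737
eta = 0.6451 = 64.5127%

64.5127%


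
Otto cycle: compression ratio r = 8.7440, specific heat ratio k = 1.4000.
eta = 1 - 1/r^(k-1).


r^(k-1) = 2.3806
eta = 1 - 1/2.3806 = 0.5799 = 57.9936%

57.9936%


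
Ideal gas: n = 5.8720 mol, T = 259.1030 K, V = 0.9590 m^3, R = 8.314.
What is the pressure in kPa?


P = nRT/V = 5.8720 * 8.314 * 259.1030 / 0.9590
= 12649.3587 / 0.9590 = 13190.1551 Pa = 13.1902 kPa

13.1902 kPa


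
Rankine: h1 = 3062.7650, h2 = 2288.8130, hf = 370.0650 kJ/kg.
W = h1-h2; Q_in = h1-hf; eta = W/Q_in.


W = 773.9520 kJ/kg
Q_in = 2692.7000 kJ/kg
eta = 0.2874 = 28.7426%

eta = 28.7426%


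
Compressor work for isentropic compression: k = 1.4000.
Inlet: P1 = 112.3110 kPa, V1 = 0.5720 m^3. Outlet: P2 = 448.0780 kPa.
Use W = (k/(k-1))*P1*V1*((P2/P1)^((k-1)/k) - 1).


(k-1)/k = 0.2857
(P2/P1)^exp = 1.4849
W = 3.5000 * 112.3110 * 0.5720 * (1.4849 - 1) = 109.0262 kJ

109.0262 kJ


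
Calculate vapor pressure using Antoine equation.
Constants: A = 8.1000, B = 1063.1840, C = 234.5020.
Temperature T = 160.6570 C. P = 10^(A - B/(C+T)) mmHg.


C+T = 395.1590
B/(C+T) = 2.6905
log10(P) = 8.1000 - 2.6905 = 5.4095
P = 10^5.4095 = 256730.7899 mmHg

256730.7899 mmHg


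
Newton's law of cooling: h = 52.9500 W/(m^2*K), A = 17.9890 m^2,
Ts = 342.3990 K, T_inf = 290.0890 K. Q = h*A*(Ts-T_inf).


dT = 52.3100 K
Q = 52.9500 * 17.9890 * 52.3100 = 49826.1930 W

49826.1930 W


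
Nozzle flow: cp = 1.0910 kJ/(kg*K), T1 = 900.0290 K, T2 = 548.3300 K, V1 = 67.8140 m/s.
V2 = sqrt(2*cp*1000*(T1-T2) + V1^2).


dT = 351.6990 K
2*cp*1000*dT = 767407.2180
V1^2 = 4598.7386
V2 = sqrt(772005.9566) = 878.6387 m/s

878.6387 m/s


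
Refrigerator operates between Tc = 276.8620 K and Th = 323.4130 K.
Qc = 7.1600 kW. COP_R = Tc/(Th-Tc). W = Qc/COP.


COP = 276.8620 / 46.5510 = 5.9475
W = 7.1600 / 5.9475 = 1.2039 kW

COP = 5.9475, W = 1.2039 kW


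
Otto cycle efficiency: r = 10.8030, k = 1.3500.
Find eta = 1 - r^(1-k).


r^(k-1) = 2.3001
eta = 1 - 1/2.3001 = 0.5652 = 56.5230%

56.5230%


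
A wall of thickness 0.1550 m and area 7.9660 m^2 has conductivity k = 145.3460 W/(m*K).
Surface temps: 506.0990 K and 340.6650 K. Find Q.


dT = 165.4340 K
Q = 145.3460 * 7.9660 * 165.4340 / 0.1550 = 1235766.6163 W

1235766.6163 W


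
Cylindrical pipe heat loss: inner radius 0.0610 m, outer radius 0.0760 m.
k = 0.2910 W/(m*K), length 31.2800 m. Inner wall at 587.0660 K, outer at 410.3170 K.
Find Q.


dT = 176.7490 K
ln(ro/ri) = 0.2199
Q = 2*pi*0.2910*31.2800*176.7490 / 0.2199 = 45978.1379 W

45978.1379 W


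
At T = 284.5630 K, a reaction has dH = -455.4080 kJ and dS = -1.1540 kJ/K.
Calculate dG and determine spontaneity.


T*dS = 284.5630 * -1.1540 = -328.3857 kJ
dG = -455.4080 + 328.3857 = -127.0223 kJ (spontaneous)

dG = -127.0223 kJ, spontaneous


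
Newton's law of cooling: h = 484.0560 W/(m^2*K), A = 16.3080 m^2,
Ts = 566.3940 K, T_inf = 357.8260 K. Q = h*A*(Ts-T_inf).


dT = 208.5680 K
Q = 484.0560 * 16.3080 * 208.5680 = 1646432.7152 W

1646432.7152 W


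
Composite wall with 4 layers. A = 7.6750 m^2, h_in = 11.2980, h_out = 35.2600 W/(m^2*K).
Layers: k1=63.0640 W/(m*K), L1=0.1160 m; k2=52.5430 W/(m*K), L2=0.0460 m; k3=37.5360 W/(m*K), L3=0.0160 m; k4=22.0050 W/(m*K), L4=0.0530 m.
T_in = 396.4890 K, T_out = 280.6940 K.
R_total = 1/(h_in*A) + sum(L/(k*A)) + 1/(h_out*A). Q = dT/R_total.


R_conv_in = 1/(11.2980*7.6750) = 0.0115
R_1 = 0.1160/(63.0640*7.6750) = 0.0002
R_2 = 0.0460/(52.5430*7.6750) = 0.0001
R_3 = 0.0160/(37.5360*7.6750) = 5.5538e-05
R_4 = 0.0530/(22.0050*7.6750) = 0.0003
R_conv_out = 1/(35.2600*7.6750) = 0.0037
R_total = 0.0160 K/W
Q = 115.7950 / 0.0160 = 7259.5535 W

R_total = 0.0160 K/W, Q = 7259.5535 W


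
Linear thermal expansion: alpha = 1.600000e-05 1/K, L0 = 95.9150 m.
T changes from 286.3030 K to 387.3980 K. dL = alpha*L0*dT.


dT = 101.0950 K
dL = 1.600000e-05 * 95.9150 * 101.0950 = 0.155144 m
L_final = 96.070144 m

dL = 0.155144 m


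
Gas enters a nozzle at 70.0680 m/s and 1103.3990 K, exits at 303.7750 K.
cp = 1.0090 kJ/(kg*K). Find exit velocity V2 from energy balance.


dT = 799.6240 K
2*cp*1000*dT = 1613641.2320
V1^2 = 4909.5246
V2 = sqrt(1618550.7566) = 1272.2228 m/s

1272.2228 m/s


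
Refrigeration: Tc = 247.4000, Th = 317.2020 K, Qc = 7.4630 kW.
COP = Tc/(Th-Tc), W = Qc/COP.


COP = 247.4000 / 69.8020 = 3.5443
W = 7.4630 / 3.5443 = 2.1056 kW

COP = 3.5443, W = 2.1056 kW


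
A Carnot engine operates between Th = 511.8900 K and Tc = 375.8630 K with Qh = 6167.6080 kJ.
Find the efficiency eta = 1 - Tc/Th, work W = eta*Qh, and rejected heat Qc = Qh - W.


eta = 1 - 375.8630/511.8900 = 0.2657
W = 0.2657 * 6167.6080 = 1638.9482 kJ
Qc = 6167.6080 - 1638.9482 = 4528.6598 kJ

eta = 26.5735%, W = 1638.9482 kJ, Qc = 4528.6598 kJ


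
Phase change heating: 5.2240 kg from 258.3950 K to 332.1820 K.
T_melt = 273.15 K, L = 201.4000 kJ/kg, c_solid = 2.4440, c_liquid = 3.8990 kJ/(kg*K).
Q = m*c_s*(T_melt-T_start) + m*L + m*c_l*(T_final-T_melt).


Q1 (sensible, solid) = 5.2240 * 2.4440 * 14.7550 = 188.3838 kJ
Q2 (latent) = 5.2240 * 201.4000 = 1052.1136 kJ
Q3 (sensible, liquid) = 5.2240 * 3.8990 * 59.0320 = 1202.3860 kJ
Q_total = 2442.8834 kJ

2442.8834 kJ


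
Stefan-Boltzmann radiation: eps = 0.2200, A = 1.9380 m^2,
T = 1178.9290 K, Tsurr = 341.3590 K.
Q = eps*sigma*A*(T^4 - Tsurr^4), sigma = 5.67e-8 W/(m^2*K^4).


T^4 = 1.9317e+12
Tsurr^4 = 1.3578e+10
Q = 0.2200 * 5.67e-8 * 1.9380 * 1.9182e+12 = 46371.0224 W

46371.0224 W


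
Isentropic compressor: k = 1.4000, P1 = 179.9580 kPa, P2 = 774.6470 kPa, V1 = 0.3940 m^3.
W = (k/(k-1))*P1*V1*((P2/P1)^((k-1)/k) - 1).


(k-1)/k = 0.2857
(P2/P1)^exp = 1.5175
W = 3.5000 * 179.9580 * 0.3940 * (1.5175 - 1) = 128.4195 kJ

128.4195 kJ


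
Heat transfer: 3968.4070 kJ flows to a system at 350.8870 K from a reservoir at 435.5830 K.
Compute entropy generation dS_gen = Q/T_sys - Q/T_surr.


dS_sys = 3968.4070/350.8870 = 11.3096 kJ/K
dS_surr = -3968.4070/435.5830 = -9.1106 kJ/K
dS_gen = 11.3096 - 9.1106 = 2.1991 kJ/K (irreversible)

dS_gen = 2.1991 kJ/K, irreversible


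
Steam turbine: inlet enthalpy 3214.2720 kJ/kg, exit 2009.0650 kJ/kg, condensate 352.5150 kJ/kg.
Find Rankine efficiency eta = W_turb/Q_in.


W = 1205.2070 kJ/kg
Q_in = 2861.7570 kJ/kg
eta = 0.4211 = 42.1142%

eta = 42.1142%


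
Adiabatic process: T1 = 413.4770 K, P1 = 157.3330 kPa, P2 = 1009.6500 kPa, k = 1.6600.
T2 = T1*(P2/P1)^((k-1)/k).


(k-1)/k = 0.3976
(P2/P1)^exp = 2.0941
T2 = 413.4770 * 2.0941 = 865.8573 K

865.8573 K


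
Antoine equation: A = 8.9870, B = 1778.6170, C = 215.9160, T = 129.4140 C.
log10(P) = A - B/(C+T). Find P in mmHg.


C+T = 345.3300
B/(C+T) = 5.1505
log10(P) = 8.9870 - 5.1505 = 3.8365
P = 10^3.8365 = 6863.0151 mmHg

6863.0151 mmHg


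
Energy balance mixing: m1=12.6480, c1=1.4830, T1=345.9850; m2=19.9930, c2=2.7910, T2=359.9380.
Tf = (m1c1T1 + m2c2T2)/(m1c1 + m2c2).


num = 26574.3422
den = 74.5574
Tf = 356.4277 K

356.4277 K


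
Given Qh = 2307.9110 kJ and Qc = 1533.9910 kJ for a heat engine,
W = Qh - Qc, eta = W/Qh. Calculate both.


W = 2307.9110 - 1533.9910 = 773.9200 kJ
eta = 773.9200 / 2307.9110 = 0.3353 = 33.5334%

W = 773.9200 kJ, eta = 33.5334%


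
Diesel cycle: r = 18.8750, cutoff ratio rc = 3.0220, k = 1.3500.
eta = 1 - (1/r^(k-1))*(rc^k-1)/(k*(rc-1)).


r^(k-1) = 2.7961
rc^k = 4.4504
eta = 0.5479 = 54.7944%

54.7944%


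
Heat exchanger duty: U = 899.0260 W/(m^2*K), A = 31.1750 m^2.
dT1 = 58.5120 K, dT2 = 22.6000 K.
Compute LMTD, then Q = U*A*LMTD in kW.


LMTD = 37.7512 K
Q = 899.0260 * 31.1750 * 37.7512 = 1058056.9582 W = 1058.0570 kW

1058.0570 kW


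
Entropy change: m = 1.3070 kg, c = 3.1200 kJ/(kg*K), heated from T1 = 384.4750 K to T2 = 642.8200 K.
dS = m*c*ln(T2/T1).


T2/T1 = 1.6719
ln(T2/T1) = 0.5140
dS = 1.3070 * 3.1200 * 0.5140 = 2.0960 kJ/K

2.0960 kJ/K


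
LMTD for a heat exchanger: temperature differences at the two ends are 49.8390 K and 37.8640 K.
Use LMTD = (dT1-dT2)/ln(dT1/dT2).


dT1/dT2 = 1.3163
ln(dT1/dT2) = 0.2748
LMTD = 11.9750 / 0.2748 = 43.5776 K

43.5776 K


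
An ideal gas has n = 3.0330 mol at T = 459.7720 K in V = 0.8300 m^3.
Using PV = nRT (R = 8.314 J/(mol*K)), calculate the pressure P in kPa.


P = nRT/V = 3.0330 * 8.314 * 459.7720 / 0.8300
= 11593.7772 / 0.8300 = 13968.4063 Pa = 13.9684 kPa

13.9684 kPa


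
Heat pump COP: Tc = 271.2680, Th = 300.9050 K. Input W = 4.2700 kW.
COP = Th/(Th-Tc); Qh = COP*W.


COP = 300.9050 / 29.6370 = 10.1530
Qh = 10.1530 * 4.2700 = 43.3534 kW

COP = 10.1530, Qh = 43.3534 kW


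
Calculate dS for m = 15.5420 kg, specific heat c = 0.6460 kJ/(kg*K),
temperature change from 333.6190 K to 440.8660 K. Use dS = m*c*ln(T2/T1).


T2/T1 = 1.3215
ln(T2/T1) = 0.2787
dS = 15.5420 * 0.6460 * 0.2787 = 2.7986 kJ/K

2.7986 kJ/K


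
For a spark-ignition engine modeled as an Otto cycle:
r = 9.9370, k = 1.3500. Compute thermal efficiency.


r^(k-1) = 2.2338
eta = 1 - 1/2.2338 = 0.5523 = 55.2327%

55.2327%


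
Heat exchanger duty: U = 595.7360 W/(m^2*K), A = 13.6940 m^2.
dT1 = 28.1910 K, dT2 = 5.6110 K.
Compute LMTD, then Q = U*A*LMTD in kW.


LMTD = 13.9877 K
Q = 595.7360 * 13.6940 * 13.9877 = 114111.8910 W = 114.1119 kW

114.1119 kW


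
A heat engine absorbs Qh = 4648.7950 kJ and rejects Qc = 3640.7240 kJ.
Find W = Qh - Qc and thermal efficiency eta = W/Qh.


W = 4648.7950 - 3640.7240 = 1008.0710 kJ
eta = 1008.0710 / 4648.7950 = 0.2168 = 21.6846%

W = 1008.0710 kJ, eta = 21.6846%


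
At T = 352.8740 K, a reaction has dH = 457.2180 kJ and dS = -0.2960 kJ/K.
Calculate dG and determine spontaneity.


T*dS = 352.8740 * -0.2960 = -104.4507 kJ
dG = 457.2180 + 104.4507 = 561.6687 kJ (non-spontaneous)

dG = 561.6687 kJ, non-spontaneous


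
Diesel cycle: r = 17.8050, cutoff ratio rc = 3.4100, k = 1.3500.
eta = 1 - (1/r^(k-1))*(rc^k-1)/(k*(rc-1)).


r^(k-1) = 2.7396
rc^k = 5.2386
eta = 0.5245 = 52.4461%

52.4461%


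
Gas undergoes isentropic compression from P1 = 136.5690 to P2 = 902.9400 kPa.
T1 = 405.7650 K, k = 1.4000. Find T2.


(k-1)/k = 0.2857
(P2/P1)^exp = 1.7154
T2 = 405.7650 * 1.7154 = 696.0620 K

696.0620 K


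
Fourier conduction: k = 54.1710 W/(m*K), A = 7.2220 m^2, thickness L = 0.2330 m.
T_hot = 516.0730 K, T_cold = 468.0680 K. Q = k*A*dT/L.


dT = 48.0050 K
Q = 54.1710 * 7.2220 * 48.0050 / 0.2330 = 80603.6837 W

80603.6837 W


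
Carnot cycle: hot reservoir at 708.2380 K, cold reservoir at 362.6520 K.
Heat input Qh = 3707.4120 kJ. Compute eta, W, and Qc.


eta = 1 - 362.6520/708.2380 = 0.4880
W = 0.4880 * 3707.4120 = 1809.0383 kJ
Qc = 3707.4120 - 1809.0383 = 1898.3737 kJ

eta = 48.7952%, W = 1809.0383 kJ, Qc = 1898.3737 kJ


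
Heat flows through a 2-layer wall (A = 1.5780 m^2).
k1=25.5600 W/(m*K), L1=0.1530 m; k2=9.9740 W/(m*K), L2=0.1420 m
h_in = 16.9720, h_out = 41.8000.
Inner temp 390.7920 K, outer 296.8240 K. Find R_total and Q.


R_conv_in = 1/(16.9720*1.5780) = 0.0373
R_1 = 0.1530/(25.5600*1.5780) = 0.0038
R_2 = 0.1420/(9.9740*1.5780) = 0.0090
R_conv_out = 1/(41.8000*1.5780) = 0.0152
R_total = 0.0653 K/W
Q = 93.9680 / 0.0653 = 1438.6911 W

R_total = 0.0653 K/W, Q = 1438.6911 W


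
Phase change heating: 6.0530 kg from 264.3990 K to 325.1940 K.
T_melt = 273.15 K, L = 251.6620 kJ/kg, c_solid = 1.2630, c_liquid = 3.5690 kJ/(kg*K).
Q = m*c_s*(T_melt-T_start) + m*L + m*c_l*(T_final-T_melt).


Q1 (sensible, solid) = 6.0530 * 1.2630 * 8.7510 = 66.9009 kJ
Q2 (latent) = 6.0530 * 251.6620 = 1523.3101 kJ
Q3 (sensible, liquid) = 6.0530 * 3.5690 * 52.0440 = 1124.3147 kJ
Q_total = 2714.5257 kJ

2714.5257 kJ


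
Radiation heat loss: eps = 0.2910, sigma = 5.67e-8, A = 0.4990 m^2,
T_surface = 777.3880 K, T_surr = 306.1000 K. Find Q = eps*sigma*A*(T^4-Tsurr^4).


T^4 = 3.6522e+11
Tsurr^4 = 8.7792e+09
Q = 0.2910 * 5.67e-8 * 0.4990 * 3.5644e+11 = 2934.6799 W

2934.6799 W


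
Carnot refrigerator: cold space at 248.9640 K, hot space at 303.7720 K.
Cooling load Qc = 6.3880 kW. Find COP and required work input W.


COP = 248.9640 / 54.8080 = 4.5425
W = 6.3880 / 4.5425 = 1.4063 kW

COP = 4.5425, W = 1.4063 kW


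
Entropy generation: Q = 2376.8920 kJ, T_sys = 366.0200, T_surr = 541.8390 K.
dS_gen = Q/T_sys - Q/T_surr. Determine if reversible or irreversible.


dS_sys = 2376.8920/366.0200 = 6.4939 kJ/K
dS_surr = -2376.8920/541.8390 = -4.3867 kJ/K
dS_gen = 6.4939 - 4.3867 = 2.1072 kJ/K (irreversible)

dS_gen = 2.1072 kJ/K, irreversible


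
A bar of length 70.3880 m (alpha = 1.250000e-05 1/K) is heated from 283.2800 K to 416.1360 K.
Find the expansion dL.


dT = 132.8560 K
dL = 1.250000e-05 * 70.3880 * 132.8560 = 0.116893 m
L_final = 70.504893 m

dL = 0.116893 m


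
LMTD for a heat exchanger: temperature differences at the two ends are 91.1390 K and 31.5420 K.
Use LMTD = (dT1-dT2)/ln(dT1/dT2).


dT1/dT2 = 2.8894
ln(dT1/dT2) = 1.0611
LMTD = 59.5970 / 1.0611 = 56.1671 K

56.1671 K


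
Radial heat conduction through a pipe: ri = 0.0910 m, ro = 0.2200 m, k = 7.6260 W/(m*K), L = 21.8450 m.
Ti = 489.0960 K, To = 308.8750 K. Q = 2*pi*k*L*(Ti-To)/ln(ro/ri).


dT = 180.2210 K
ln(ro/ri) = 0.8828
Q = 2*pi*7.6260*21.8450*180.2210 / 0.8828 = 213691.6302 W

213691.6302 W


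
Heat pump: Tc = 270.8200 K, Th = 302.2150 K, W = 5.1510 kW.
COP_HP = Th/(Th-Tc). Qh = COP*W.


COP = 302.2150 / 31.3950 = 9.6262
Qh = 9.6262 * 5.1510 = 49.5846 kW

COP = 9.6262, Qh = 49.5846 kW


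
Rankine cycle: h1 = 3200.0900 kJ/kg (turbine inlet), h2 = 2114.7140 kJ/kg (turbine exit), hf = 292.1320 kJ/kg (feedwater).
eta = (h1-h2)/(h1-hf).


W = 1085.3760 kJ/kg
Q_in = 2907.9580 kJ/kg
eta = 0.3732 = 37.3243%

eta = 37.3243%


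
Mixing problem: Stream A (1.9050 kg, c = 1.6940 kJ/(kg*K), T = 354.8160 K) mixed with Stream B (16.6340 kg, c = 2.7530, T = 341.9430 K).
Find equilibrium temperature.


num = 16803.7493
den = 49.0205
Tf = 342.7904 K

342.7904 K


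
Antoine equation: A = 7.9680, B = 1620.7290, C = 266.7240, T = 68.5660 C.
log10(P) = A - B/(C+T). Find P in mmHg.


C+T = 335.2900
B/(C+T) = 4.8338
log10(P) = 7.9680 - 4.8338 = 3.1342
P = 10^3.1342 = 1362.0325 mmHg

1362.0325 mmHg


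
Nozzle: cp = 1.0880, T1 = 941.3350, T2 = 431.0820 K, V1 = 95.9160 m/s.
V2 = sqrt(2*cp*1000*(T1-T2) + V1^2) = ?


dT = 510.2530 K
2*cp*1000*dT = 1110310.5280
V1^2 = 9199.8791
V2 = sqrt(1119510.4071) = 1058.0692 m/s

1058.0692 m/s


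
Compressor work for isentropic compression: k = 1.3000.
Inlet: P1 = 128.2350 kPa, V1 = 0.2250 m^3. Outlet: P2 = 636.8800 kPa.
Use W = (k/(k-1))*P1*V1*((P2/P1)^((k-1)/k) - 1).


(k-1)/k = 0.2308
(P2/P1)^exp = 1.4475
W = 4.3333 * 128.2350 * 0.2250 * (1.4475 - 1) = 55.9541 kJ

55.9541 kJ


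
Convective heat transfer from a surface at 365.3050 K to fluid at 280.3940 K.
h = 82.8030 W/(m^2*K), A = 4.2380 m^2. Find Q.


dT = 84.9110 K
Q = 82.8030 * 4.2380 * 84.9110 = 29796.8929 W

29796.8929 W


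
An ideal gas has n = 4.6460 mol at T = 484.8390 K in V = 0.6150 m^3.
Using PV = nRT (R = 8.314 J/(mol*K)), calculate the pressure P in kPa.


P = nRT/V = 4.6460 * 8.314 * 484.8390 / 0.6150
= 18727.8004 / 0.6150 = 30451.7080 Pa = 30.4517 kPa

30.4517 kPa


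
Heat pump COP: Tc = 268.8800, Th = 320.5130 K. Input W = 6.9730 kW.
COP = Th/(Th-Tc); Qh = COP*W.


COP = 320.5130 / 51.6330 = 6.2075
Qh = 6.2075 * 6.9730 = 43.2851 kW

COP = 6.2075, Qh = 43.2851 kW


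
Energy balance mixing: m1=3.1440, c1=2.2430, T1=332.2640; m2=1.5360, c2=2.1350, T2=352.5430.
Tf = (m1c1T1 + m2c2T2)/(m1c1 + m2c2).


num = 3499.2385
den = 10.3314
Tf = 338.7009 K

338.7009 K


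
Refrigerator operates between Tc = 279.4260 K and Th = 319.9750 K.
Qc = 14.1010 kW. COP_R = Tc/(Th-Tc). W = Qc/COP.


COP = 279.4260 / 40.5490 = 6.8911
W = 14.1010 / 6.8911 = 2.0463 kW

COP = 6.8911, W = 2.0463 kW


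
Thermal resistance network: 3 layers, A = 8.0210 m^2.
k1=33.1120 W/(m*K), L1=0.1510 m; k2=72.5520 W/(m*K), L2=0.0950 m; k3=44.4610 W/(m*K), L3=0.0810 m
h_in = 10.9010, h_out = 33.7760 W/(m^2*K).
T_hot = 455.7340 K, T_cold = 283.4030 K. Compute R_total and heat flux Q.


R_conv_in = 1/(10.9010*8.0210) = 0.0114
R_1 = 0.1510/(33.1120*8.0210) = 0.0006
R_2 = 0.0950/(72.5520*8.0210) = 0.0002
R_3 = 0.0810/(44.4610*8.0210) = 0.0002
R_conv_out = 1/(33.7760*8.0210) = 0.0037
R_total = 0.0161 K/W
Q = 172.3310 / 0.0161 = 10712.5046 W

R_total = 0.0161 K/W, Q = 10712.5046 W
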